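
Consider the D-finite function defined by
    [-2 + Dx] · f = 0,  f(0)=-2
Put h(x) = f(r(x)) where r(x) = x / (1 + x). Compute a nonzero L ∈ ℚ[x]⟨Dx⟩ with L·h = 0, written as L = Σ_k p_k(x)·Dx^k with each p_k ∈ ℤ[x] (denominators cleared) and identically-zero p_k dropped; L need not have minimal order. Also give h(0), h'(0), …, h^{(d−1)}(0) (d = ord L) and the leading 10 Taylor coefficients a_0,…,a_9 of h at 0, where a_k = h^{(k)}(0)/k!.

f: a_k = -2, -4, -4, -8/3, -4/3, -8/15, -8/45, -16/315, -4/315, -8/2835, …
h₀=f(r): pull back L_f along r ⇒ L₀.
L = -2 + (1 + 2·x + x^2)·Dx  (order 1).
h: a_k = -2, -4, 0, 4/3, -4/3, 4/5, -8/45, -20/63, 64/105, -284/405, …
ICs: h(0) = -2.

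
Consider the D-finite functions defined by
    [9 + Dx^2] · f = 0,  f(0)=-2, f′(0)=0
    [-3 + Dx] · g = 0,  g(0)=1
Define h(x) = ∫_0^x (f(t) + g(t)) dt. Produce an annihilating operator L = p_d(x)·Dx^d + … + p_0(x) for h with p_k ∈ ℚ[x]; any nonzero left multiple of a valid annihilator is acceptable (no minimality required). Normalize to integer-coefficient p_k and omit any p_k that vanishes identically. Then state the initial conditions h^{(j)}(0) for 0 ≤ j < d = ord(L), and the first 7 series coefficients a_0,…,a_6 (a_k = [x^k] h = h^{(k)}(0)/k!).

L = -27·Dx + 9·Dx^2 - 3·Dx^3 + Dx^4  (order 4).
h: a_k = 0, -1, 3/2, 9/2, 9/8, -27/40, 27/80, …
ICs: h(0) = 0, h′(0) = -1, h′′(0) = 3, h′′′(0) = 27.

f: a_k = -2, 0, 9, 0, -27/4, 0, 81/40, …
g: a_k = 1, 3, 9/2, 9/2, 27/8, 81/40, 81/80, …
h₀=f+g: left-lcm gives L₀, ord ≤ 3.
Integrate: L := L₀·Dx.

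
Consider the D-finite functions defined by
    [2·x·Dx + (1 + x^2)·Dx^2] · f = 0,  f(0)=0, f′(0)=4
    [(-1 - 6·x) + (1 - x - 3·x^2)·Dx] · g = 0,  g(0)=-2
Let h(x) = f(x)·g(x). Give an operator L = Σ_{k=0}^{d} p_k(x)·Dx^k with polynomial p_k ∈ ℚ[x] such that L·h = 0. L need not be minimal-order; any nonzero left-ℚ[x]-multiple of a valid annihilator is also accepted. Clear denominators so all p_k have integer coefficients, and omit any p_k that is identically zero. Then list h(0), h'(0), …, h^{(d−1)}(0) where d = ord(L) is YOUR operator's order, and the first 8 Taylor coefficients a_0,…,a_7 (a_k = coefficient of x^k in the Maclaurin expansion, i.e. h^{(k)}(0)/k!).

f: a_k = 0, 4, 0, -4/3, 0, 4/5, 0, -4/7, …
g: a_k = -2, -2, -8, -14, -38, -80, -194, -434, …
h₀=f·g: eliminate ⇒ L₀, order ≤ 2·1.
L = (6 + 2·x + 18·x^2) + (2 + 10·x + 4·x^2 + 18·x^3)·Dx + (-1 + x + 2·x^2 + x^3 + 3·x^4)·Dx^2  (order 2).
h: a_k = 0, -8, -8, -88/3, -160/3, -2144/15, -4544/15, -76712/105, …
ICs: h(0) = 0, h′(0) = -8.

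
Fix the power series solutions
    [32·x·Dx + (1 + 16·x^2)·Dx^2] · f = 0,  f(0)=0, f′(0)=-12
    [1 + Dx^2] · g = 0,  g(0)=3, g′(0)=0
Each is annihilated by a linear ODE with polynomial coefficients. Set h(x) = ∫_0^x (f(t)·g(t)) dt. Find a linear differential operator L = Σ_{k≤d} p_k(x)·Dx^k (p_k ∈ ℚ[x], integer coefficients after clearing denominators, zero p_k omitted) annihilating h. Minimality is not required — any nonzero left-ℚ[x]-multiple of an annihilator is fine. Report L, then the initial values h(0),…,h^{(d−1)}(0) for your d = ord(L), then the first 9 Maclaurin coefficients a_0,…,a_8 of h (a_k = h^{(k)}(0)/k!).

L = (1105 + 51776·x^2 + 22016·x^4 + 16384·x^6 + 65536·x^8)·Dx + (2112·x + 35840·x^3 + 49152·x^5 + 262144·x^7)·Dx^2 + (1122 + 52352·x^2 + 27648·x^4 + 32768·x^6 + 131072·x^8)·Dx^3 + (2112·x + 35840·x^3 + 49152·x^5 + 262144·x^7)·Dx^4 + (17 + 576·x^2 + 5632·x^4 + 16384·x^6 + 65536·x^8)·Dx^5  (order 5).
h: a_k = 0, 0, -18, 0, 105/2, 0, -6469/20, 0, 3079271/1120, …
ICs: h(0) = 0, h′(0) = 0, h′′(0) = -36, h′′′(0) = 0, h′′′′(0) = 1260.

f: a_k = 0, -12, 0, 64, 0, -3072/5, 0, 49152/7, 0, …
g: a_k = 3, 0, -3/2, 0, 1/8, 0, -1/240, 0, 1/13440, …
Sym-product of L_f,L_g gives L₀ (≤ ord 4).
Integrate: L := L₀·Dx.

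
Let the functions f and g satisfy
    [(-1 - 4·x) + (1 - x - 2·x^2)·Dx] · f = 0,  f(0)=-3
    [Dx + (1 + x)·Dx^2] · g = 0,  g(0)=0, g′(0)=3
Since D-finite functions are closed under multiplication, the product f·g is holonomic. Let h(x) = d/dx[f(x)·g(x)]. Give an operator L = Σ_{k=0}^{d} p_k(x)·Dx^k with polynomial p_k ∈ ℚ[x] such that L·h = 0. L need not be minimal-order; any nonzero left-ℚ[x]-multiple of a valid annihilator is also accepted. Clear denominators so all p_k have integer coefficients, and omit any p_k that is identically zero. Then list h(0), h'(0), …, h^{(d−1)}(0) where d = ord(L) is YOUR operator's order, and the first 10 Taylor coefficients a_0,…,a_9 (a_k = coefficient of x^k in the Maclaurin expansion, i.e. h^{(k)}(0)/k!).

L = (72 + 180·x + 144·x^2) + (13 + 93·x + 192·x^2 + 112·x^3)·Dx + (-5 - 8·x + 15·x^2 + 34·x^3 + 16·x^4)·Dx^2  (order 2).
h: a_k = -9, -9, -153/2, -129, -1701/4, -8883/10, -44721/20, -34407/7, -3160791/280, -695017/28, …
ICs: h(0) = -9, h′(0) = -9.

f: a_k = -3, -3, -9, -15, -33, -63, -129, -255, -513, -1023, …
g: a_k = 0, 3, -3/2, 1, -3/4, 3/5, -1/2, 3/7, -3/8, 1/3, …
h₀=f·g: eliminate ⇒ L₀, order ≤ 1·2.
Derive L from L₀ (diff closure).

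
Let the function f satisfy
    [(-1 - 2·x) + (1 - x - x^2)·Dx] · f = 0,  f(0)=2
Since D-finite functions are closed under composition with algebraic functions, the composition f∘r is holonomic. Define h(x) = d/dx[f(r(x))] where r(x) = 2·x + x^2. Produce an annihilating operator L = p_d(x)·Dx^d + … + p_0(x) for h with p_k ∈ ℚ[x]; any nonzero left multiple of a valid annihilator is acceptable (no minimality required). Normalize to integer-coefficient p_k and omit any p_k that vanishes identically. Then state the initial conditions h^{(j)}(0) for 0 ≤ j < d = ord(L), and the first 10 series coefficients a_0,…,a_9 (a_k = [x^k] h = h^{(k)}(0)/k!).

L = (9 + 42·x + 105·x^2 + 164·x^3 + 141·x^4 + 60·x^5 + 10·x^6) + (-1 - 3·x + 9·x^2 + 39·x^3 + 55·x^4 + 39·x^5 + 14·x^6 + 2·x^7)·Dx  (order 1).
h: a_k = 4, 36, 192, 944, 4340, 19140, 82096, 344912, 1426464, 5826640, …
ICs: h(0) = 4.

f: a_k = 2, 2, 4, 6, 10, 16, 26, 42, 68, 110, …
Substitute x→r, Dx→(1/r')Dx; clear ⇒ L₀.
Derive L from L₀ (diff closure).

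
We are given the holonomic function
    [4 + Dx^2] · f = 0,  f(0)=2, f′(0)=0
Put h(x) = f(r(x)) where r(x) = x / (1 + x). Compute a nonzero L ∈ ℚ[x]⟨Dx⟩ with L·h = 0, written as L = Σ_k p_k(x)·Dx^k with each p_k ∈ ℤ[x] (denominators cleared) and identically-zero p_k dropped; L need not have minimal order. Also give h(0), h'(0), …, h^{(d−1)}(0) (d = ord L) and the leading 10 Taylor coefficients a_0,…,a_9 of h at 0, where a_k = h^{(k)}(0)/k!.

f: a_k = 2, 0, -4, 0, 4/3, 0, -8/45, 0, 4/315, 0, …
h₀=f(r): pull back L_f along r ⇒ L₀.
L = 4 + (2 + 6·x + 6·x^2 + 2·x^3)·Dx + (1 + 4·x + 6·x^2 + 4·x^3 + x^4)·Dx^2  (order 2).
h: a_k = 2, 0, -4, 8, -32/3, 32/3, -308/45, -8/5, 4708/315, -10336/315, …
ICs: h(0) = 2, h′(0) = 0.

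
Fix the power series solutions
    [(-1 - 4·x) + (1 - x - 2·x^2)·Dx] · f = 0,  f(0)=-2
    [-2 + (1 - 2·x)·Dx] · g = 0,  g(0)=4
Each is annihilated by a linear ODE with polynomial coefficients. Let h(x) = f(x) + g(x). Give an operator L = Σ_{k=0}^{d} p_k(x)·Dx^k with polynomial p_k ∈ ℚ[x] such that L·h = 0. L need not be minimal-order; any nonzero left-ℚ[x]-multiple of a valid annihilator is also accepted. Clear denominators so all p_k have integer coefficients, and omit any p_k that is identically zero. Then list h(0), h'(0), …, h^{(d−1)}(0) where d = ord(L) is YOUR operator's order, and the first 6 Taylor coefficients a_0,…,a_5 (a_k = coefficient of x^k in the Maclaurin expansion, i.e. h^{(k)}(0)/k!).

f: a_k = -2, -2, -6, -10, -22, -42, …
g: a_k = 4, 8, 16, 32, 64, 128, …
L₀ := lclm(L_f,L_g); ord L₀ ≤ 1+1.
L = -4 + (-2 - 8·x)·Dx + (1 - x - 2·x^2)·Dx^2  (order 2).
h: a_k = 2, 6, 10, 22, 42, 86, …
ICs: h(0) = 2, h′(0) = 6.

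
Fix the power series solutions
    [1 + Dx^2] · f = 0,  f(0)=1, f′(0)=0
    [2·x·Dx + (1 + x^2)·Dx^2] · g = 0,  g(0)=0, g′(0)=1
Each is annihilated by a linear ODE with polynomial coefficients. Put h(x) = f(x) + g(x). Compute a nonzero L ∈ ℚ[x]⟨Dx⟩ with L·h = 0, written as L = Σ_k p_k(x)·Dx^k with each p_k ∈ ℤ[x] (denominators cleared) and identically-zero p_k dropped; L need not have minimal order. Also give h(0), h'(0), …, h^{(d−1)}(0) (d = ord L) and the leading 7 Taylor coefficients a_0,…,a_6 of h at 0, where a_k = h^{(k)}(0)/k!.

L = (-22·x + 28·x^3 + 2·x^5)·Dx + (-1 + 7·x^2 + 9·x^4 + x^6)·Dx^2 + (-22·x + 28·x^3 + 2·x^5)·Dx^3 + (-1 + 7·x^2 + 9·x^4 + x^6)·Dx^4  (order 4).
h: a_k = 1, 1, -1/2, -1/3, 1/24, 1/5, -1/720, …
ICs: h(0) = 1, h′(0) = 1, h′′(0) = -1, h′′′(0) = -2.

f: a_k = 1, 0, -1/2, 0, 1/24, 0, -1/720, …
g: a_k = 0, 1, 0, -1/3, 0, 1/5, 0, …
Weyl lclm of L_f,L_g ⇒ L₀ (ord ≤ 4).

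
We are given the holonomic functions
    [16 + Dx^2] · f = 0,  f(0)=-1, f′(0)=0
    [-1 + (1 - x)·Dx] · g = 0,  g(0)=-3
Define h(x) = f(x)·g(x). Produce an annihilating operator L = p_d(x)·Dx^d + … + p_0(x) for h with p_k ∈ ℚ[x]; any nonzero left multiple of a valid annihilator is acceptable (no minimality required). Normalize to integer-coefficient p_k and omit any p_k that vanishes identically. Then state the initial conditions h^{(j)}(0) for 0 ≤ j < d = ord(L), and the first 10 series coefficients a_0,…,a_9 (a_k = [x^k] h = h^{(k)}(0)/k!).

f: a_k = -1, 0, 8, 0, -32/3, 0, 256/45, 0, -512/315, 0, …
g: a_k = -3, -3, -3, -3, -3, -3, -3, -3, -3, -3, …
h₀=f·g: eliminate ⇒ L₀, order ≤ 2·1.
L = (-16 + 16·x) + 2·Dx + (-1 + x)·Dx^2  (order 2).
h: a_k = 3, 3, -21, -21, 11, 11, -91/15, -91/15, -25/21, -25/21, …
ICs: h(0) = 3, h′(0) = 3.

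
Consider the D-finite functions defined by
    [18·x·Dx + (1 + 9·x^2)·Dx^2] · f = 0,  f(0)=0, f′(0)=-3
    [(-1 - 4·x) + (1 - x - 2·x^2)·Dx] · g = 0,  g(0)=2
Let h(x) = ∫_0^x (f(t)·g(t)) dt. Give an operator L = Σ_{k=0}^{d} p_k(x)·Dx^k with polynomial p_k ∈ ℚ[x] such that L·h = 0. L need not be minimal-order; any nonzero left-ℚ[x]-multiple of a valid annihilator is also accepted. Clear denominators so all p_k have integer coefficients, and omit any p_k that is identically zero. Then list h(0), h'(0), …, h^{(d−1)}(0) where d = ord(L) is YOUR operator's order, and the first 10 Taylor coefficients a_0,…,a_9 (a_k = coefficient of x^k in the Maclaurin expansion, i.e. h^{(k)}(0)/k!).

L = (4 + 18·x + 108·x^2)·Dx + (2 - 10·x + 36·x^2 + 108·x^3)·Dx^2 + (-1 + x - 7·x^2 + 9·x^3 + 18·x^4)·Dx^3  (order 3).
h: a_k = 0, 0, -3, -2, 0, -12/5, -91/5, -666/35, 2391/70, 16/21, …
ICs: h(0) = 0, h′(0) = 0, h′′(0) = -6.

f: a_k = 0, -3, 0, 9, 0, -243/5, 0, 2187/7, 0, -2187, …
g: a_k = 2, 2, 6, 10, 22, 42, 86, 170, 342, 682, …
h₀=f·g: eliminate ⇒ L₀, order ≤ 2·1.
∫: right-multiply L₀ by Dx.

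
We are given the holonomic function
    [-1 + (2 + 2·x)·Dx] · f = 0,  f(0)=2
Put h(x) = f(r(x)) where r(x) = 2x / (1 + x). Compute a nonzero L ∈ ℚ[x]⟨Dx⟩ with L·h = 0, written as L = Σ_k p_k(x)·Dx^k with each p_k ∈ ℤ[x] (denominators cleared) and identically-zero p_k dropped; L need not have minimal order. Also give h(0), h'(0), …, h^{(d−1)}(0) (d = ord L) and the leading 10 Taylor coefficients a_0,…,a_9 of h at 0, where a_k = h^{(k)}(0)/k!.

f: a_k = 2, 1, -1/4, 1/8, -5/64, 7/128, -21/512, 33/1024, -429/16384, 715/32768, …
Substitute x→r, Dx→(1/r')Dx; clear ⇒ L₀.
L = -1 + (1 + 4·x + 3·x^2)·Dx  (order 1).
h: a_k = 2, 2, -3, 5, -37/4, 75/4, -327/8, 753/8, -14445/64, 35699/64, …
ICs: h(0) = 2.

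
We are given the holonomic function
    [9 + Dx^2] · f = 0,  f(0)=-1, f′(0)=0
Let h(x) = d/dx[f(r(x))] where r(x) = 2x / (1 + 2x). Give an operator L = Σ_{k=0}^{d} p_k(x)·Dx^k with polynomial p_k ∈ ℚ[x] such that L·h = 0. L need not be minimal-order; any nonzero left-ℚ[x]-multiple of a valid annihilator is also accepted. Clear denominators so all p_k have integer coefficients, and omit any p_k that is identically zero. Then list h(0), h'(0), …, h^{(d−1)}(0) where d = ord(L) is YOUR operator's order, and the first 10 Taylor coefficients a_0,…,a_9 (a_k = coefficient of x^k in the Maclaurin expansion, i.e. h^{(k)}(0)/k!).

L = (60 + 96·x + 96·x^2) + (12 + 72·x + 144·x^2 + 96·x^3)·Dx + (1 + 8·x + 24·x^2 + 32·x^3 + 16·x^4)·Dx^2  (order 2).
h: a_k = 0, 36, -216, 648, -720, -19656/5, 154224/5, -4696848/35, 15741216/35, -43462008/35, …
ICs: h(0) = 0, h′(0) = 36.

f: a_k = -1, 0, 9/2, 0, -27/8, 0, 81/80, 0, -729/4480, 0, …
f∘r: x↦r, Dx↦Dx/r' in L_f ⇒ L₀.
Differentiate: ansatz ord ≤ ord L₀ ⇒ L.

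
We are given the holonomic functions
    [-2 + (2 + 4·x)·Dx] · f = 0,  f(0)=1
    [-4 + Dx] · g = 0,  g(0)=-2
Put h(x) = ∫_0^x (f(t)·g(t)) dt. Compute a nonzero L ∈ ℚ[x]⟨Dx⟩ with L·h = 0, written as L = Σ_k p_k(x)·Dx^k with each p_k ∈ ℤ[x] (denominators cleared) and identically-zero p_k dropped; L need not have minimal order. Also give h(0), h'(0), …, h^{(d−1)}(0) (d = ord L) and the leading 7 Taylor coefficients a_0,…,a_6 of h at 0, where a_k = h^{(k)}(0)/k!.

f: a_k = 1, 1, -1/2, 1/2, -5/8, 7/8, -21/16, …
g: a_k = -2, -8, -16, -64/3, -64/3, -256/15, -512/45, …
h₀=f·g: eliminate ⇒ L₀, order ≤ 1·1.
∫: right-multiply L₀ by Dx.
L = (-5 - 8·x)·Dx + (1 + 2·x)·Dx^2  (order 2).
h: a_k = 0, -2, -5, -23/3, -103/12, -449/60, -1949/360, …
ICs: h(0) = 0, h′(0) = -2.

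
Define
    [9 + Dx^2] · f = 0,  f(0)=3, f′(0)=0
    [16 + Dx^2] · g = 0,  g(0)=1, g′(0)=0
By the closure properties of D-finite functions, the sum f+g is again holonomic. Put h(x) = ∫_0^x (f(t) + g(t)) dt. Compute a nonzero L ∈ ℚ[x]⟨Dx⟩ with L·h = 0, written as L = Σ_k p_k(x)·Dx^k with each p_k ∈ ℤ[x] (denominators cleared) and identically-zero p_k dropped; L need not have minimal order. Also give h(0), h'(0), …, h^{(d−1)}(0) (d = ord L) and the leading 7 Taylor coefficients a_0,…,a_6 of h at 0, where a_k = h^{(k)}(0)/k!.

L = 144·Dx + 25·Dx^3 + Dx^5  (order 5).
h: a_k = 0, 4, 0, -43/6, 0, 499/120, 0, …
ICs: h(0) = 0, h′(0) = 4, h′′(0) = 0, h′′′(0) = -43, h′′′′(0) = 0.

f: a_k = 3, 0, -27/2, 0, 81/8, 0, -243/80, …
g: a_k = 1, 0, -8, 0, 32/3, 0, -256/45, …
h₀=f+g: left-lcm gives L₀, ord ≤ 4.
∫: right-multiply L₀ by Dx.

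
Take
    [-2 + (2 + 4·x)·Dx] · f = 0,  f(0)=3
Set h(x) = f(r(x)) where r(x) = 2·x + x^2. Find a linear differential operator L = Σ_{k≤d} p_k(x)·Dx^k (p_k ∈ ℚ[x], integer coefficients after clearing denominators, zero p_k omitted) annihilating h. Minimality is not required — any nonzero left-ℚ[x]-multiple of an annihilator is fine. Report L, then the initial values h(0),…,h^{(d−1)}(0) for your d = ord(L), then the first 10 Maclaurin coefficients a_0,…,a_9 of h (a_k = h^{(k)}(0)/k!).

f: a_k = 3, 3, -3/2, 3/2, -15/8, 21/8, -63/16, 99/16, -1287/128, 2145/128, …
L₀ from L_f via x↦r, Dx↦r'^{-1}Dx.
L = (-2 - 2·x) + (1 + 4·x + 2·x^2)·Dx  (order 1).
h: a_k = 3, 6, -3, 6, -27/2, 33, -171/2, 231, -5151/8, 7353/4, …
ICs: h(0) = 3.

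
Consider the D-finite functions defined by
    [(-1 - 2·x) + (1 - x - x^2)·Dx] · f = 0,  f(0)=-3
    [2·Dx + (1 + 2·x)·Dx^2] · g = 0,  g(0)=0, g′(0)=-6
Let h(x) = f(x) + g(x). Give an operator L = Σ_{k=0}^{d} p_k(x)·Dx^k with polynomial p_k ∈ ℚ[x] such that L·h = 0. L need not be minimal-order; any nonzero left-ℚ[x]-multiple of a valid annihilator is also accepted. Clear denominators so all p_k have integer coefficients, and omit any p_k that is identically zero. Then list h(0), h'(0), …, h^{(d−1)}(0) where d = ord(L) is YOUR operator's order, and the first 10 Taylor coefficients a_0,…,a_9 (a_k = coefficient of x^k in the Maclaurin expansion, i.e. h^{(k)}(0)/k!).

f: a_k = -3, -3, -6, -9, -15, -24, -39, -63, -102, -165, …
g: a_k = 0, -6, 6, -8, 12, -96/5, 32, -384/7, 96, -512/3, …
h₀=f+g: left-lcm gives L₀, ord ≤ 3.
L = (34 + 92·x + 116·x^2 + 48·x^3 + 24·x^4)·Dx + (5 + 60·x + 170·x^2 + 180·x^3 + 100·x^4 + 40·x^5)·Dx^2 + (-3 - 11·x - 5·x^2 + 20·x^3 + 30·x^4 + 24·x^5 + 8·x^6)·Dx^3  (order 3).
h: a_k = -3, -9, 0, -17, -3, -216/5, -7, -825/7, -6, -1007/3, …
ICs: h(0) = -3, h′(0) = -9, h′′(0) = 0.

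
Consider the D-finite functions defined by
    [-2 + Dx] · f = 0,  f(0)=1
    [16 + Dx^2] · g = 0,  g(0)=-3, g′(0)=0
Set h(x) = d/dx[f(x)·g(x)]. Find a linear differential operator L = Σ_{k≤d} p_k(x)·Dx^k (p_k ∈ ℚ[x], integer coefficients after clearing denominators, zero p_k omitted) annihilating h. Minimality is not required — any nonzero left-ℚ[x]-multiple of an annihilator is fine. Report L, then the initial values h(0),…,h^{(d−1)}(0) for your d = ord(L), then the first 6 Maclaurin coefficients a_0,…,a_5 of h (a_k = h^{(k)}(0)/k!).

f: a_k = 1, 2, 2, 4/3, 2/3, 4/15, …
g: a_k = -3, 0, 24, 0, -32, 0, …
h₀=f·g: eliminate ⇒ L₀, order ≤ 1·2.
Derive L from L₀ (diff closure).
L = 20 - 4·Dx + Dx^2  (order 2).
h: a_k = -6, 36, 132, 56, -164, -936/5, …
ICs: h(0) = -6, h′(0) = 36.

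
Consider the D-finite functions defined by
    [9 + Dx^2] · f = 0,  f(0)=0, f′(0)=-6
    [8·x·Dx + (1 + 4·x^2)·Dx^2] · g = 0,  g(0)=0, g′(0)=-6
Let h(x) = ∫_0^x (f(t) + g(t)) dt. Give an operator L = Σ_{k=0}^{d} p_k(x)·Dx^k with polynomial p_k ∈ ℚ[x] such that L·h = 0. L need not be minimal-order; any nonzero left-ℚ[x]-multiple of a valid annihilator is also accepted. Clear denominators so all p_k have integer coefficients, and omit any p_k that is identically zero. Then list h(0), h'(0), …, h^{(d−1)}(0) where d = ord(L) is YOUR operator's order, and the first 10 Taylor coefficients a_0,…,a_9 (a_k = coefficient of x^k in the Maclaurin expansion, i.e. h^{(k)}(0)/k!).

L = (-2808·x + 19008·x^3 + 10368·x^5)·Dx^2 + (9 + 1548·x^2 + 7344·x^4 + 5184·x^6)·Dx^3 + (-312·x + 2112·x^3 + 1152·x^5)·Dx^4 + (1 + 172·x^2 + 816·x^4 + 576·x^6)·Dx^5  (order 5).
h: a_k = 0, 0, -6, 0, 17/4, 0, -31/8, 0, 2229/320, 0, …
ICs: h(0) = 0, h′(0) = 0, h′′(0) = -12, h′′′(0) = 0, h′′′′(0) = 102.

f: a_k = 0, -6, 0, 9, 0, -81/20, 0, 243/280, 0, -243/2240, …
g: a_k = 0, -6, 0, 8, 0, -96/5, 0, 384/7, 0, -512/3, …
L₀ := lclm(L_f,L_g); ord L₀ ≤ 2+2.
h=∫₀ˣh₀: take L = L₀·Dx.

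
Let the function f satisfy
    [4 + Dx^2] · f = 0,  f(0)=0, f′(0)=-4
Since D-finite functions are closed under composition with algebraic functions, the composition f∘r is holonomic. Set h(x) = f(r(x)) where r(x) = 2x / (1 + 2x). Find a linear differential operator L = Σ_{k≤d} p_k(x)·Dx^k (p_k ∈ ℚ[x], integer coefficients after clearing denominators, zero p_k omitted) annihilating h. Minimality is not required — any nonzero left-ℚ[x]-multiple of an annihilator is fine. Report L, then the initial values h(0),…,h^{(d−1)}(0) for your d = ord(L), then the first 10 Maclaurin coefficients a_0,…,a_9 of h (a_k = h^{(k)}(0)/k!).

f: a_k = 0, -4, 0, 8/3, 0, -8/15, 0, 16/315, 0, -8/2835, …
h₀=f(r): pull back L_f along r ⇒ L₀.
L = 16 + (4 + 24·x + 48·x^2 + 32·x^3)·Dx + (1 + 8·x + 24·x^2 + 32·x^3 + 16·x^4)·Dx^2  (order 2).
h: a_k = 0, -8, 16, -32/3, -64, 5504/15, -1280, 1131008/315, -388096/45, 50444288/2835, …
ICs: h(0) = 0, h′(0) = -8.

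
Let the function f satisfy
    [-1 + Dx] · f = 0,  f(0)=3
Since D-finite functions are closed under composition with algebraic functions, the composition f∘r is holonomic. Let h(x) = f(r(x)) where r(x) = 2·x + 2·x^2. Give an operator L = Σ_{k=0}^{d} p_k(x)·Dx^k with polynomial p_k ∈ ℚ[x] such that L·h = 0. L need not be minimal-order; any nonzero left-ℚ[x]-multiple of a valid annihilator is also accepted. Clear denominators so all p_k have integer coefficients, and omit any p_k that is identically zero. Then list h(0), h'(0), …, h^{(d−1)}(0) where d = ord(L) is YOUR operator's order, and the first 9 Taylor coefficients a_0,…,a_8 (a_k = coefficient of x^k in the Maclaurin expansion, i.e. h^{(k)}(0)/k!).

f: a_k = 3, 3, 3/2, 1/2, 1/8, 1/40, 1/240, 1/1680, 1/13440, …
h₀=f(r): pull back L_f along r ⇒ L₀.
L = (-2 - 4·x) + Dx  (order 1).
h: a_k = 3, 6, 12, 16, 20, 104/5, 304/15, 1856/105, 1528/105, …
ICs: h(0) = 3.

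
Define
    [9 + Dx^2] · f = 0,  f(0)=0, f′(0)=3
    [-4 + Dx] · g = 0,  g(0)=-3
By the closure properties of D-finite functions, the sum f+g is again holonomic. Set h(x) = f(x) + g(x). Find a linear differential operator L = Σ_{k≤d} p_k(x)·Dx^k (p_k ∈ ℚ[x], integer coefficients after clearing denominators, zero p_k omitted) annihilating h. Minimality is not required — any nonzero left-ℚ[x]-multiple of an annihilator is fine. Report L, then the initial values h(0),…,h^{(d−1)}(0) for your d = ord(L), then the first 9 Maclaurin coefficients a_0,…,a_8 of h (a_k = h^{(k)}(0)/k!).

L = -36 + 9·Dx - 4·Dx^2 + Dx^3  (order 3).
h: a_k = -3, -9, -24, -73/2, -32, -943/40, -256/15, -17113/1680, -512/105, …
ICs: h(0) = -3, h′(0) = -9, h′′(0) = -48.

f: a_k = 0, 3, 0, -9/2, 0, 81/40, 0, -243/560, 0, …
g: a_k = -3, -12, -24, -32, -32, -128/5, -256/15, -1024/105, -512/105, …
Sum ⇒ L₀ = lclm(L_f,L_g) in ℚ(x)⟨Dx⟩.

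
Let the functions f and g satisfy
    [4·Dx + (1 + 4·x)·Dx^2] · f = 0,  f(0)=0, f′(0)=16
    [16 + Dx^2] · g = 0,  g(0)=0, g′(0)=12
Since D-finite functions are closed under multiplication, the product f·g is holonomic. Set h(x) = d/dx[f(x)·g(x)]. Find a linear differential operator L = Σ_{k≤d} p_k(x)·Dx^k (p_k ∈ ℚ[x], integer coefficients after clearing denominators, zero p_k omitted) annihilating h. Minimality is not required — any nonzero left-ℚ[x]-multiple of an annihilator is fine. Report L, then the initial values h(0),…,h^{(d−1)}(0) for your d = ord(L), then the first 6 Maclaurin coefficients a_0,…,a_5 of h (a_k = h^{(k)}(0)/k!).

L = (-6400 - 45056·x - 172032·x^2 + 196608·x^3 + 2818048·x^4 + 6291456·x^5 + 4194304·x^6) + (-1536 - 8192·x + 20480·x^2 + 245760·x^3 + 655360·x^4 + 524288·x^5)·Dx + (-448 - 2816·x - 3584·x^2 + 73728·x^3 + 401408·x^4 + 786432·x^5 + 524288·x^6)·Dx^2 + (-96 - 512·x + 1280·x^2 + 15360·x^3 + 40960·x^4 + 32768·x^5)·Dx^3 + (-3 + 448·x^2 + 3840·x^3 + 14080·x^4 + 24576·x^5 + 16384·x^6)·Dx^4  (order 4).
h: a_k = 0, 384, -1152, 2048, -10240, 45056, …
ICs: h(0) = 0, h′(0) = 384, h′′(0) = -2304, h′′′(0) = 12288.

f: a_k = 0, 16, -32, 256/3, -256, 4096/5, …
g: a_k = 0, 12, 0, -32, 0, 128/5, …
L₀ := L_f ⊗_s L_g (sym. prod.), ord ≤ 4.
Derive L from L₀ (diff closure).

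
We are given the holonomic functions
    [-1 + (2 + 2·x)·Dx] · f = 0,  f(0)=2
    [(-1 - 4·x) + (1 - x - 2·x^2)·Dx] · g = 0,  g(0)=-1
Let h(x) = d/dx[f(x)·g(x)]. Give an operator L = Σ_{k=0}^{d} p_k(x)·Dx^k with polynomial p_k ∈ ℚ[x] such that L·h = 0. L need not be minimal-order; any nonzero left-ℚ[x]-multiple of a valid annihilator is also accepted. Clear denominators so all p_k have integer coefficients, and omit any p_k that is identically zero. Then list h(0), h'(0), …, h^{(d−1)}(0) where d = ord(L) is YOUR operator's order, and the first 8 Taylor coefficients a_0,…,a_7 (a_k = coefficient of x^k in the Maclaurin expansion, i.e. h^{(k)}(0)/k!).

L = (9 + 20·x + 20·x^2) + (-2 - 2·x + 8·x^2 + 8·x^3)·Dx  (order 1).
h: a_k = -3, -27/2, -309/8, -1683/16, -33345/128, -160749/256, -1497321/1024, -6851331/2048, …
ICs: h(0) = -3.

f: a_k = 2, 1, -1/4, 1/8, -5/64, 7/128, -21/512, 33/1024, …
g: a_k = -1, -1, -3, -5, -11, -21, -43, -85, …
h₀=f·g: eliminate ⇒ L₀, order ≤ 1·1.
h=h₀': d/dx-closure on L₀ ⇒ L.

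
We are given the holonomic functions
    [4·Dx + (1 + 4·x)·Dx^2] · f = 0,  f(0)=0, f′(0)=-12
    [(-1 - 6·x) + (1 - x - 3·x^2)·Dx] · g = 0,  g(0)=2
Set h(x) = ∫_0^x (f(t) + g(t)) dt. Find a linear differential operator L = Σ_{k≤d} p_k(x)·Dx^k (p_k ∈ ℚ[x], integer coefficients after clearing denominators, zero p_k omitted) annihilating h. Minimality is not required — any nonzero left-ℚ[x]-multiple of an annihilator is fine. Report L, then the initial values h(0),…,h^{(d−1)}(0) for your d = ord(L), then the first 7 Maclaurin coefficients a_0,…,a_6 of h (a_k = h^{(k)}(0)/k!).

f: a_k = 0, -12, 24, -64, 192, -3072/5, 2048, …
g: a_k = 2, 2, 8, 14, 38, 80, 194, …
L₀ := lclm(L_f,L_g); ord L₀ ≤ 2+1.
h=∫₀ˣh₀: take L = L₀·Dx.
L = (-212 - 1072·x - 3144·x^2 - 2160·x^3 - 2592·x^4)·Dx^2 + (-5 - 248·x - 1922·x^2 - 4308·x^3 - 4464·x^4 - 4320·x^5)·Dx^3 + (6 + 53·x + 108·x^2 - 110·x^3 - 519·x^4 - 1044·x^5 - 864·x^6)·Dx^4  (order 4).
h: a_k = 0, 2, -5, 32/3, -25/2, 46, -1336/15, …
ICs: h(0) = 0, h′(0) = 2, h′′(0) = -10, h′′′(0) = 64.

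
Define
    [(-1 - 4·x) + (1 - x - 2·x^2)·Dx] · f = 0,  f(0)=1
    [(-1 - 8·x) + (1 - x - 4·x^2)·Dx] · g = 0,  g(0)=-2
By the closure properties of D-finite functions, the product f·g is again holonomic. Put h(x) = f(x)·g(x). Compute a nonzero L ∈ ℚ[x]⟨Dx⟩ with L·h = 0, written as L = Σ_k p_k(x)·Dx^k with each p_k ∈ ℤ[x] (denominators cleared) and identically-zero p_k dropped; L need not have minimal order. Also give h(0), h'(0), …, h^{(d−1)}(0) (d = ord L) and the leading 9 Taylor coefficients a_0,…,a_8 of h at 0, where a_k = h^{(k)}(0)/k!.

L = (-2 - 10·x + 18·x^2 + 32·x^3) + (1 - 2·x - 5·x^2 + 6·x^3 + 8·x^4)·Dx  (order 1).
h: a_k = -2, -4, -18, -44, -138, -356, -994, -2588, -6906, …
ICs: h(0) = -2.

f: a_k = 1, 1, 3, 5, 11, 21, 43, 85, 171, …
g: a_k = -2, -2, -10, -18, -58, -130, -362, -882, -2330, …
Product ⇒ symmetric product L₀, ord ≤ 1.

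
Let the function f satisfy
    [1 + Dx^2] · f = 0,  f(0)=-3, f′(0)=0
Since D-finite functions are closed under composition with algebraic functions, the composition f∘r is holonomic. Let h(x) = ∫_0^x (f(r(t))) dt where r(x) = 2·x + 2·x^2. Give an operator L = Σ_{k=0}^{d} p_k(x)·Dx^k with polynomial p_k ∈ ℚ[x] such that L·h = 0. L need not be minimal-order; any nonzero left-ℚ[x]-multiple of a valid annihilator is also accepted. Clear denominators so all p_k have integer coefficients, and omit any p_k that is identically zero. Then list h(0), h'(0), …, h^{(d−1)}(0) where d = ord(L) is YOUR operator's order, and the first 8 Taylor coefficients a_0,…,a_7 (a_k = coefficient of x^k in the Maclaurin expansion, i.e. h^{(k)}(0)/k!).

L = (4 + 24·x + 48·x^2 + 32·x^3)·Dx - 2·Dx^2 + (1 + 2·x)·Dx^3  (order 3).
h: a_k = 0, -3, 0, 2, 3, 4/5, -4/3, -176/105, …
ICs: h(0) = 0, h′(0) = -3, h′′(0) = 0.

f: a_k = -3, 0, 3/2, 0, -1/8, 0, 1/240, 0, …
L₀ from L_f via x↦r, Dx↦r'^{-1}Dx.
∫: right-multiply L₀ by Dx.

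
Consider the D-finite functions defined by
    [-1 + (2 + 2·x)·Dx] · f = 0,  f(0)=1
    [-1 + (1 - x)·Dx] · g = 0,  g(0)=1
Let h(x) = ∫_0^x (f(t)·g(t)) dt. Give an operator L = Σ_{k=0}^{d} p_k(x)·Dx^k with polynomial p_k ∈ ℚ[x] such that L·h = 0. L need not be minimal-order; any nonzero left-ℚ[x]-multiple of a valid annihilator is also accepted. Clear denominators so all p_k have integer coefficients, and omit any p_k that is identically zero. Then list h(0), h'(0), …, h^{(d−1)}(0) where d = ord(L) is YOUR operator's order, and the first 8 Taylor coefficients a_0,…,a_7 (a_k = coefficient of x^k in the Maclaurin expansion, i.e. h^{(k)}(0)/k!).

L = (3 + x)·Dx + (-2 + 2·x^2)·Dx^2  (order 2).
h: a_k = 0, 1, 3/4, 11/24, 23/64, 179/640, 365/1536, 1439/7168, …
ICs: h(0) = 0, h′(0) = 1.

f: a_k = 1, 1/2, -1/8, 1/16, -5/128, 7/256, -21/1024, 33/2048, …
g: a_k = 1, 1, 1, 1, 1, 1, 1, 1, …
h₀=f·g: eliminate ⇒ L₀, order ≤ 1·1.
h=∫₀ˣh₀: take L = L₀·Dx.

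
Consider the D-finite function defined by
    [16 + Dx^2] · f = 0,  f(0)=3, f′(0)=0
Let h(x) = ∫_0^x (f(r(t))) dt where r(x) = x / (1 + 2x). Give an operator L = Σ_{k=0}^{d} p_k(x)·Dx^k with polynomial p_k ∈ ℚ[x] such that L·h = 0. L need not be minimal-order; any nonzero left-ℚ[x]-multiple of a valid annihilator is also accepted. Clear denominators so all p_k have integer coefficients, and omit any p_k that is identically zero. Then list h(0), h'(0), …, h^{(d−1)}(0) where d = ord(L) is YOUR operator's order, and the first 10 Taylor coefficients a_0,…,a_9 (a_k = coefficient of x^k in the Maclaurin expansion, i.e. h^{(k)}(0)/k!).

f: a_k = 3, 0, -24, 0, 32, 0, -256/15, 0, 512/105, 0, …
Change of var in L_f (x↦r) gives L₀.
h=∫₀ˣh₀: take L = L₀·Dx.
L = 16·Dx + (4 + 24·x + 48·x^2 + 32·x^3)·Dx^2 + (1 + 8·x + 24·x^2 + 32·x^3 + 16·x^4)·Dx^3  (order 3).
h: a_k = 0, 3, 0, -8, 24, -256/5, 256/3, -1408/15, -192/5, 602624/945, …
ICs: h(0) = 0, h′(0) = 3, h′′(0) = 0.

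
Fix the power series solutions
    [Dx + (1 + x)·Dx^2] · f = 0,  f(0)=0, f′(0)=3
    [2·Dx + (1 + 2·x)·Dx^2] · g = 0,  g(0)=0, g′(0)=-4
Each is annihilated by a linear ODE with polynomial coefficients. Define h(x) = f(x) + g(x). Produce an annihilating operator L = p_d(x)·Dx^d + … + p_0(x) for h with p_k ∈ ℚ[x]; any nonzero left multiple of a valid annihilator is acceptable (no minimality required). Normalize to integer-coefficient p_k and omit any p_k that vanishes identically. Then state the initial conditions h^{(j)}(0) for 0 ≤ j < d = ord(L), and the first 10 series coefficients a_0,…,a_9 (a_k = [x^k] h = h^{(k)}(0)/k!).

f: a_k = 0, 3, -3/2, 1, -3/4, 3/5, -1/2, 3/7, -3/8, 1/3, …
g: a_k = 0, -4, 4, -16/3, 8, -64/5, 64/3, -256/7, 64, -1024/9, …
h₀=f+g: left-lcm gives L₀, ord ≤ 4.
L = 4·Dx + (6 + 8·x)·Dx^2 + (1 + 3·x + 2·x^2)·Dx^3  (order 3).
h: a_k = 0, -1, 5/2, -13/3, 29/4, -61/5, 125/6, -253/7, 509/8, -1021/9, …
ICs: h(0) = 0, h′(0) = -1, h′′(0) = 5.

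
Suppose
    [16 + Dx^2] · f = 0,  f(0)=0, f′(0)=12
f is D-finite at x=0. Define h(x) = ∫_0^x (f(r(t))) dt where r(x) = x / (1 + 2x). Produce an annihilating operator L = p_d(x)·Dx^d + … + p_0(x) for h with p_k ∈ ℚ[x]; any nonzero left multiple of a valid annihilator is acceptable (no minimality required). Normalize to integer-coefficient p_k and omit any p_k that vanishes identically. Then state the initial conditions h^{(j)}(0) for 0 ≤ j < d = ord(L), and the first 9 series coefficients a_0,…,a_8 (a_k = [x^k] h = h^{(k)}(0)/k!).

L = 16·Dx + (4 + 24·x + 48·x^2 + 32·x^3)·Dx^2 + (1 + 8·x + 24·x^2 + 32·x^3 + 16·x^4)·Dx^3  (order 3).
h: a_k = 0, 0, 6, -8, 4, 96/5, -1376/15, 1920/7, -70688/105, …
ICs: h(0) = 0, h′(0) = 0, h′′(0) = 12.

f: a_k = 0, 12, 0, -32, 0, 128/5, 0, -1024/105, 0, …
Substitute x→r, Dx→(1/r')Dx; clear ⇒ L₀.
∫: right-multiply L₀ by Dx.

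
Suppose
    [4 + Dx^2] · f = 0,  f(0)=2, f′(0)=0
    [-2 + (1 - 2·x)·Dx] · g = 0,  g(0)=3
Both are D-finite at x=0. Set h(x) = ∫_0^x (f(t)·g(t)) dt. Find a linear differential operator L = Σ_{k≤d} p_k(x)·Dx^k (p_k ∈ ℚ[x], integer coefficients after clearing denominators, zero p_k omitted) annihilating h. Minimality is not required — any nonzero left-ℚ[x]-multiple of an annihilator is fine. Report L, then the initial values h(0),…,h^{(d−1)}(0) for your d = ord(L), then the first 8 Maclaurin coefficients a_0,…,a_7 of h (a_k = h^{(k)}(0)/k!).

L = (-4 + 8·x)·Dx + 4·Dx^2 + (-1 + 2·x)·Dx^3  (order 3).
h: a_k = 0, 6, 6, 4, 6, 52/5, 52/3, 3112/105, …
ICs: h(0) = 0, h′(0) = 6, h′′(0) = 12.

f: a_k = 2, 0, -4, 0, 4/3, 0, -8/45, 0, …
g: a_k = 3, 6, 12, 24, 48, 96, 192, 384, …
Product ⇒ symmetric product L₀, ord ≤ 2.
h=∫h₀ ⇒ L = L₀·Dx.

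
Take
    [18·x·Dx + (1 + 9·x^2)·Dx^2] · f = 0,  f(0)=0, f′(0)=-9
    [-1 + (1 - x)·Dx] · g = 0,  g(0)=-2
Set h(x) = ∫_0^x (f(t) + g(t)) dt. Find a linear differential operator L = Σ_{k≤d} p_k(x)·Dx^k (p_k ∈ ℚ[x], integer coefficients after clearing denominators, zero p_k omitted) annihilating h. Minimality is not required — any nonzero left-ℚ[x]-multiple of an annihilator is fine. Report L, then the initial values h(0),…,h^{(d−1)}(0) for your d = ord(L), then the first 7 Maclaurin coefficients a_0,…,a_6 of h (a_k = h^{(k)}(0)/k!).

f: a_k = 0, -9, 0, 27, 0, -729/5, 0, …
g: a_k = -2, -2, -2, -2, -2, -2, -2, …
h₀=f+g: left-lcm gives L₀, ord ≤ 3.
h=∫₀ˣh₀: take L = L₀·Dx.
L = (18 - 72·x - 486·x^2)·Dx^2 + (-12 + 18·x + 180·x^2 - 486·x^3)·Dx^3 + (1 + 8·x + 72·x^3 - 81·x^4)·Dx^4  (order 4).
h: a_k = 0, -2, -11/2, -2/3, 25/4, -2/5, -739/30, …
ICs: h(0) = 0, h′(0) = -2, h′′(0) = -11, h′′′(0) = -4.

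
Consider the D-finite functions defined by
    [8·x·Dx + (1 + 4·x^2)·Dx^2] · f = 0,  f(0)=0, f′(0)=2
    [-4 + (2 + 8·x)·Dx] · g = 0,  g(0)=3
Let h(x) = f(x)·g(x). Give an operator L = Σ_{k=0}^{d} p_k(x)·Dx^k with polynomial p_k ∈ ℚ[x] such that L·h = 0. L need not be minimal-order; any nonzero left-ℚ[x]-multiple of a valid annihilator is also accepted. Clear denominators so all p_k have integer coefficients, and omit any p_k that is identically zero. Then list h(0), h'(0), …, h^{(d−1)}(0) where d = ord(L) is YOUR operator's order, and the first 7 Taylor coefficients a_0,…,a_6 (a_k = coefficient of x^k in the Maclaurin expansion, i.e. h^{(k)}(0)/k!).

f: a_k = 0, 2, 0, -8/3, 0, 32/5, 0, …
g: a_k = 3, 6, -6, 12, -30, 84, -252, …
f·g: L₀ = L_f ⊗_s L_g, ord ≤ 2·1.
L = (12 - 16·x - 16·x^2) + (-4 - 8·x + 48·x^2 + 64·x^3)·Dx + (1 + 8·x + 20·x^2 + 32·x^3 + 64·x^4)·Dx^2  (order 2).
h: a_k = 0, 6, 12, -20, 8, -124/5, 872/5, …
ICs: h(0) = 0, h′(0) = 6.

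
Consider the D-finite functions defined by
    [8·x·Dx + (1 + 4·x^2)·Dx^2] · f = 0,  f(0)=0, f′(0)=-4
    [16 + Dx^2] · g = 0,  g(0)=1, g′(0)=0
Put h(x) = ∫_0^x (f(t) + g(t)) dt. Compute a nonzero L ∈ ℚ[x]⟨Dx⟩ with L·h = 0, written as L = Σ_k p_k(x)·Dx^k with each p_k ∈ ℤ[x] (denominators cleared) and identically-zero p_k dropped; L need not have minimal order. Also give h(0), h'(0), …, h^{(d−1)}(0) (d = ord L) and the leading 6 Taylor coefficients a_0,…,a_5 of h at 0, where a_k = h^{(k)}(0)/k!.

f: a_k = 0, -4, 0, 16/3, 0, -64/5, …
g: a_k = 1, 0, -8, 0, 32/3, 0, …
h₀=f+g: left-lcm gives L₀, ord ≤ 4.
∫: right-multiply L₀ by Dx.
L = (-512·x + 5120·x^3 + 4096·x^5)·Dx^2 + (16 + 512·x^2 + 2304·x^4 + 2048·x^6)·Dx^3 + (-32·x + 320·x^3 + 256·x^5)·Dx^4 + (1 + 32·x^2 + 144·x^4 + 128·x^6)·Dx^5  (order 5).
h: a_k = 0, 1, -2, -8/3, 4/3, 32/15, …
ICs: h(0) = 0, h′(0) = 1, h′′(0) = -4, h′′′(0) = -16, h′′′′(0) = 32.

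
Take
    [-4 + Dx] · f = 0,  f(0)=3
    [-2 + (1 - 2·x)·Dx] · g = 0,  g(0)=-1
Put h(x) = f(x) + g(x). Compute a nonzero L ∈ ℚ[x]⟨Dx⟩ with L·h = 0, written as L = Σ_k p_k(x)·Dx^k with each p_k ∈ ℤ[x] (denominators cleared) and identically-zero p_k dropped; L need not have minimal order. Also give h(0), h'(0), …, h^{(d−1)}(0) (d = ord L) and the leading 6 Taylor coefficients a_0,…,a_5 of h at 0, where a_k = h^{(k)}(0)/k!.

f: a_k = 3, 12, 24, 32, 32, 128/5, …
g: a_k = -1, -2, -4, -8, -16, -32, …
L₀ := lclm(L_f,L_g); ord L₀ ≤ 1+1.
L = 32·x + (4 - 32·x + 32·x^2)·Dx + (-1 + 6·x - 8·x^2)·Dx^2  (order 2).
h: a_k = 2, 10, 20, 24, 16, -32/5, …
ICs: h(0) = 2, h′(0) = 10.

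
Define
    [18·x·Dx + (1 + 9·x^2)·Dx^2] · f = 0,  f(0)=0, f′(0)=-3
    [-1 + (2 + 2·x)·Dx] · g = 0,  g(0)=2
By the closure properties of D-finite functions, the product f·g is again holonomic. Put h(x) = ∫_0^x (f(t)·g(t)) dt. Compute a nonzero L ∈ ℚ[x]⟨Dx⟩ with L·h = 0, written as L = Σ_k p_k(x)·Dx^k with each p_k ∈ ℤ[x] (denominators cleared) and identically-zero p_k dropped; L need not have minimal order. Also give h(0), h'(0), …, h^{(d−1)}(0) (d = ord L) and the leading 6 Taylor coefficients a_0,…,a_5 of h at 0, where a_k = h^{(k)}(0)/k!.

f: a_k = 0, -3, 0, 9, 0, -243/5, …
g: a_k = 2, 1, -1/4, 1/8, -5/64, 7/128, …
Sym-product of L_f,L_g gives L₀ (≤ ord 2).
h=∫h₀ ⇒ L = L₀·Dx.
L = (3 - 36·x - 9·x^2)·Dx + (-4 + 68·x + 108·x^2 + 36·x^3)·Dx^2 + (4 + 8·x + 40·x^2 + 72·x^3 + 36·x^4)·Dx^3  (order 3).
h: a_k = 0, 0, -3, -1, 75/16, 69/40, …
ICs: h(0) = 0, h′(0) = 0, h′′(0) = -6.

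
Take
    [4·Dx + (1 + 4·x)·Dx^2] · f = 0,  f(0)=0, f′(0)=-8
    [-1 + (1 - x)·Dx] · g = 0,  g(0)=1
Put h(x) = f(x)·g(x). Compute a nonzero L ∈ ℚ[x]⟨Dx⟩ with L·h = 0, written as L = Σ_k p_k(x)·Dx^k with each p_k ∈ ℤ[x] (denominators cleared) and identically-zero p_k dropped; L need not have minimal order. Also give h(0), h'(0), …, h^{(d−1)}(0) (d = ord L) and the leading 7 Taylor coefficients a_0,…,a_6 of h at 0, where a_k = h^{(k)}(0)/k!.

L = 4 + (-2 + 12·x)·Dx + (-1 - 3·x + 4·x^2)·Dx^2  (order 2).
h: a_k = 0, -8, 8, -104/3, 280/3, -4744/15, 15736/15, …
ICs: h(0) = 0, h′(0) = -8.

f: a_k = 0, -8, 16, -128/3, 128, -2048/5, 4096/3, …
g: a_k = 1, 1, 1, 1, 1, 1, 1, …
Sym-product of L_f,L_g gives L₀ (≤ ord 2).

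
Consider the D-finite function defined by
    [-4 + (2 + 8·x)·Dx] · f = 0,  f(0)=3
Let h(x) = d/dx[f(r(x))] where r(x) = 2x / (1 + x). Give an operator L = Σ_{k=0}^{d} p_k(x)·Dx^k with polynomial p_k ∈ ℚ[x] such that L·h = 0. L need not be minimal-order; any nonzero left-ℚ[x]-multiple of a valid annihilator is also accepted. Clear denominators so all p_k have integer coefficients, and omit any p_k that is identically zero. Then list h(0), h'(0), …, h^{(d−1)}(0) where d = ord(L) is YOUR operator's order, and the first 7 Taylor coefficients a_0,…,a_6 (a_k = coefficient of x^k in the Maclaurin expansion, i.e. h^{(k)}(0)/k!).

f: a_k = 3, 6, -6, 12, -30, 84, -252, …
h₀=f(r): pull back L_f along r ⇒ L₀.
Derive L from L₀ (diff closure).
L = (-6 - 18·x) + (-1 - 10·x - 9·x^2)·Dx  (order 1).
h: a_k = 12, -72, 468, -3408, 26460, -212760, 1747620, …
ICs: h(0) = 12.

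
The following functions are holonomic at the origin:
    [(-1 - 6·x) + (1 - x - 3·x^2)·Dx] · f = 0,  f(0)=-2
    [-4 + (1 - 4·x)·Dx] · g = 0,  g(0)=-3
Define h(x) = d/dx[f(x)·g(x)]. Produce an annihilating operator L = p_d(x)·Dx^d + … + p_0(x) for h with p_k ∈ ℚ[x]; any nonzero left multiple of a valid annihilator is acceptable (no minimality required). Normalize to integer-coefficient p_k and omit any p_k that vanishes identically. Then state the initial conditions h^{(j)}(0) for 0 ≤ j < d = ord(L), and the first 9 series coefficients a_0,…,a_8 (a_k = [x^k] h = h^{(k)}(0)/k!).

L = (48 - 102·x - 354·x^2 + 192·x^3 + 1728·x^4) + (-5 + 27·x + 21·x^2 - 238·x^3 + 60·x^4 + 432·x^5)·Dx  (order 1).
h: a_k = 30, 288, 1854, 10344, 52920, 257508, 1210818, 5559552, 25080570, …
ICs: h(0) = 30.

f: a_k = -2, -2, -8, -14, -38, -80, -194, -434, -1016, …
g: a_k = -3, -12, -48, -192, -768, -3072, -12288, -49152, -196608, …
Sym-product of L_f,L_g gives L₀ (≤ ord 1).
h=h₀': d/dx-closure on L₀ ⇒ L.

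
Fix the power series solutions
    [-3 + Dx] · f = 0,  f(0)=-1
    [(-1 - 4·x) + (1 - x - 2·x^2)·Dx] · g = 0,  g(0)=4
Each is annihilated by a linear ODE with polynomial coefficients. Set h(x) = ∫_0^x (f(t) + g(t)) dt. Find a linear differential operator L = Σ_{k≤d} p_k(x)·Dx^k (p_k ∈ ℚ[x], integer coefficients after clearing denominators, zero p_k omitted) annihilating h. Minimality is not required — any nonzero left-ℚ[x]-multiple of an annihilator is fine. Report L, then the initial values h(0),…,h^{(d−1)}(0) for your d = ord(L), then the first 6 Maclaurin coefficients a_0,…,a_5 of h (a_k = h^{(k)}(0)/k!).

f: a_k = -1, -3, -9/2, -9/2, -27/8, -81/40, …
g: a_k = 4, 4, 12, 20, 44, 84, …
Weyl lclm of L_f,L_g ⇒ L₀ (ord ≤ 2).
Integrate: L := L₀·Dx.
L = (9 + 9·x + 126·x^2 + 72·x^3)·Dx + (3 - 30·x - 51·x^2 + 36·x^3 + 36·x^4)·Dx^2 + (-2 + 9·x + 3·x^2 - 20·x^3 - 12·x^4)·Dx^3  (order 3).
h: a_k = 0, 3, 1/2, 5/2, 31/8, 65/8, …
ICs: h(0) = 0, h′(0) = 3, h′′(0) = 1.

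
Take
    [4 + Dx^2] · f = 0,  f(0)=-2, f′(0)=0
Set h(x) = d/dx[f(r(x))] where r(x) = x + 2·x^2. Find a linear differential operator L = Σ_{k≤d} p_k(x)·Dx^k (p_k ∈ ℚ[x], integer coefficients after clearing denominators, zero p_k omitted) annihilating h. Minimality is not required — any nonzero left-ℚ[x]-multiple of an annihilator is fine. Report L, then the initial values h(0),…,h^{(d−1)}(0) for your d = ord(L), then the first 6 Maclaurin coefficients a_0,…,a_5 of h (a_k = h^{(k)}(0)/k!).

f: a_k = -2, 0, 4, 0, -4/3, 0, …
Change of var in L_f (x↦r) gives L₀.
h₀' ⇒ L via d/dx closure of L₀.
L = (52 + 64·x + 384·x^2 + 1024·x^3 + 1024·x^4) + (-12 - 48·x)·Dx + (1 + 8·x + 16·x^2)·Dx^2  (order 2).
h: a_k = 0, 8, 48, 176/3, -160/3, -2864/15, …
ICs: h(0) = 0, h′(0) = 8.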